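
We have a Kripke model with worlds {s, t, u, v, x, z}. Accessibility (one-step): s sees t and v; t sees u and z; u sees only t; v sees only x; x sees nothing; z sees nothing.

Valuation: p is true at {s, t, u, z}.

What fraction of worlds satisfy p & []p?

1/2

s: p is T, []p is F. ✗
t: p is T, []p is T. ✓
u: p is T, []p is T. ✓
v: p is F, []p is F. ✗
x: p is F, []p is T. ✗
z: p is T, []p is T. ✓
That's 3 of 6 worlds, so 3/6 = 1/2.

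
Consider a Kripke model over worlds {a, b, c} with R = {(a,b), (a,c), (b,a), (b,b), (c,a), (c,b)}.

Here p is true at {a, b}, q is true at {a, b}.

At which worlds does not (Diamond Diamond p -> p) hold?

{c}

a: Diamond Diamond p -> p is T. ✗
b: Diamond Diamond p -> p is T. ✗
c: Diamond Diamond p -> p is F. ✓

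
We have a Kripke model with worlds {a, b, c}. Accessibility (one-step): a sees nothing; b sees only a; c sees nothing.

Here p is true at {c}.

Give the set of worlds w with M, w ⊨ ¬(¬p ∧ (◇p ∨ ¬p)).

a: ¬p ∧ (◇p ∨ ¬p) is T. ✗
b: ¬p ∧ (◇p ∨ ¬p) is T. ✗
c: ¬p ∧ (◇p ∨ ¬p) is F. ✓

{c}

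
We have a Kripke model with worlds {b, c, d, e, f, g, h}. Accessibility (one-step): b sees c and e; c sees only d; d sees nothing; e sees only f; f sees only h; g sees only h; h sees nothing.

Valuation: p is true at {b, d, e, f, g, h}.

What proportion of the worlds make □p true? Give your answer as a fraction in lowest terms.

b: successors {c, e}; p there: c:F, e:T. ✗
c: successors {d}; p there: d:T. ✓
d: no successors, so □p holds vacuously. ✓
e: successors {f}; p there: f:T. ✓
f: successors {h}; p there: h:T. ✓
g: successors {h}; p there: h:T. ✓
h: no successors, so □p holds vacuously. ✓
That's 6 of 7 worlds, so 6/7.

6/7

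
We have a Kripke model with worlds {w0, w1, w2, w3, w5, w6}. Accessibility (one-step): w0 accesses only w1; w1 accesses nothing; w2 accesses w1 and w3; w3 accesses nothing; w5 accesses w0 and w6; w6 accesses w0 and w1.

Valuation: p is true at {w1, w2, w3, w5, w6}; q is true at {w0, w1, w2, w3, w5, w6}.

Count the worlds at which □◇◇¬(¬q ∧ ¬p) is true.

2

w0: successors {w1}; ◇◇¬(¬q ∧ ¬p) there: w1:F. ✗
w1: no successors, so □◇◇¬(¬q ∧ ¬p) holds vacuously. ✓
w2: successors {w1, w3}; ◇◇¬(¬q ∧ ¬p) there: w1:F, w3:F. ✗
w3: no successors, so □◇◇¬(¬q ∧ ¬p) holds vacuously. ✓
w5: successors {w0, w6}; ◇◇¬(¬q ∧ ¬p) there: w0:F, w6:T. ✗
w6: successors {w0, w1}; ◇◇¬(¬q ∧ ¬p) there: w0:F, w1:F. ✗
Satisfying worlds: {w1, w3}.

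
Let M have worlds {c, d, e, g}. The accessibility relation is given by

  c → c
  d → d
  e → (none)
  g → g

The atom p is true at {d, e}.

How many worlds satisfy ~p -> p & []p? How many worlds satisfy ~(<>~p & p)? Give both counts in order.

2 and 4

For ~p -> p & []p:
c: ~p is T, p & []p is F. ✗
d: ~p is F, p & []p is T. ✓
e: ~p is F, p & []p is T. ✓
g: ~p is T, p & []p is F. ✗
— 2 worlds.
For ~(<>~p & p):
c: <>~p & p is F. ✓
d: <>~p & p is F. ✓
e: <>~p & p is F. ✓
g: <>~p & p is F. ✓
— 4 worlds.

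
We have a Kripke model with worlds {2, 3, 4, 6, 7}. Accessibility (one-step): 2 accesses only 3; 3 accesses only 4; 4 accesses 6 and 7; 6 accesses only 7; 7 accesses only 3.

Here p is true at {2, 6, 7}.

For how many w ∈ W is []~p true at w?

3

2: successors {3}; ~p there: 3:T. ✓
3: successors {4}; ~p there: 4:T. ✓
4: successors {6, 7}; ~p there: 6:F, 7:F. ✗
6: successors {7}; ~p there: 7:F. ✗
7: successors {3}; ~p there: 3:T. ✓
Satisfying worlds: {2, 3, 7}.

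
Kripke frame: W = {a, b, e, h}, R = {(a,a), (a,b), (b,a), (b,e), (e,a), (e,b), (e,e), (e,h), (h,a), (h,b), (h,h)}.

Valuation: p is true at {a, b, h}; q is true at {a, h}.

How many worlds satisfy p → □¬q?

a: p is T, □¬q is F. ✗
b: p is T, □¬q is F. ✗
e: p is F, □¬q is F. ✓
h: p is T, □¬q is F. ✗
Satisfying worlds: {e}.

1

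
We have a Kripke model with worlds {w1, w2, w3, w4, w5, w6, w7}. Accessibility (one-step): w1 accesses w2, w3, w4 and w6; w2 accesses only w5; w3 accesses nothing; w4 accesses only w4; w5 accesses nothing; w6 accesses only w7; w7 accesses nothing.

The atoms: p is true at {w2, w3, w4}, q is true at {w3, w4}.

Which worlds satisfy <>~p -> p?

{w2, w3, w4, w5, w7}

w1: <>~p is T, p is F. ✗
w2: <>~p is T, p is T. ✓
w3: <>~p is F, p is T. ✓
w4: <>~p is F, p is T. ✓
w5: <>~p is F, p is F. ✓
w6: <>~p is T, p is F. ✗
w7: <>~p is F, p is F. ✓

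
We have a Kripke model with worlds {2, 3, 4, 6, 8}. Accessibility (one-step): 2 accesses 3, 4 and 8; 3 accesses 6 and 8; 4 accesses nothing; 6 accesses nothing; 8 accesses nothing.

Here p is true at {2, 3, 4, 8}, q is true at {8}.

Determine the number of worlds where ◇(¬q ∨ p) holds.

2: successors {3, 4, 8}; ¬q ∨ p there: 3:T, 4:T, 8:T. ✓
3: successors {6, 8}; ¬q ∨ p there: 6:T, 8:T. ✓
4: no successors, so ◇(¬q ∨ p) fails. ✗
6: no successors, so ◇(¬q ∨ p) fails. ✗
8: no successors, so ◇(¬q ∨ p) fails. ✗
Satisfying worlds: {2, 3}.

2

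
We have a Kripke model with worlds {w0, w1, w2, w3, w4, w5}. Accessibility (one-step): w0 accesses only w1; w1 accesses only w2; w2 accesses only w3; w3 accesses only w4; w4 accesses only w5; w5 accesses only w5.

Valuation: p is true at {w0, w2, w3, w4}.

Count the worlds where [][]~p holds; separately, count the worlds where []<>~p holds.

3 and 3

For [][]~p:
w0: successors {w1}; []~p there: w1:F. ✗
w1: successors {w2}; []~p there: w2:F. ✗
w2: successors {w3}; []~p there: w3:F. ✗
w3: successors {w4}; []~p there: w4:T. ✓
w4: successors {w5}; []~p there: w5:T. ✓
w5: successors {w5}; []~p there: w5:T. ✓
— 3 worlds.
For []<>~p:
w0: successors {w1}; <>~p there: w1:F. ✗
w1: successors {w2}; <>~p there: w2:F. ✗
w2: successors {w3}; <>~p there: w3:F. ✗
w3: successors {w4}; <>~p there: w4:T. ✓
w4: successors {w5}; <>~p there: w5:T. ✓
w5: successors {w5}; <>~p there: w5:T. ✓
— 3 worlds.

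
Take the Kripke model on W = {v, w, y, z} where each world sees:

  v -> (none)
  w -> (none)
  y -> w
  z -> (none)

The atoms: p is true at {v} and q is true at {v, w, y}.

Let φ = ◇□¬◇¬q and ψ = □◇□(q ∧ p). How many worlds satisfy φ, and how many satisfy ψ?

1 and 3

For ◇□¬◇¬q:
v: no successors, so ◇□¬◇¬q fails. ✗
w: no successors, so ◇□¬◇¬q fails. ✗
y: successors {w}; □¬◇¬q there: w:T. ✓
z: no successors, so ◇□¬◇¬q fails. ✗
— 1 world.
For □◇□(q ∧ p):
v: no successors, so □◇□(q ∧ p) holds vacuously. ✓
w: no successors, so □◇□(q ∧ p) holds vacuously. ✓
y: successors {w}; ◇□(q ∧ p) there: w:F. ✗
z: no successors, so □◇□(q ∧ p) holds vacuously. ✓
— 3 worlds.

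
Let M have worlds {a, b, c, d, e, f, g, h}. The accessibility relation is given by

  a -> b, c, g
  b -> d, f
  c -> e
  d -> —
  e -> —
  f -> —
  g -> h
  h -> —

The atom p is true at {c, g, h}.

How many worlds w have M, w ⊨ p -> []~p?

7

a: p is F, []~p is F. ✓
b: p is F, []~p is T. ✓
c: p is T, []~p is T. ✓
d: p is F, []~p is T. ✓
e: p is F, []~p is T. ✓
f: p is F, []~p is T. ✓
g: p is T, []~p is F. ✗
h: p is T, []~p is T. ✓
Satisfying worlds: {a, b, c, d, e, f, h}.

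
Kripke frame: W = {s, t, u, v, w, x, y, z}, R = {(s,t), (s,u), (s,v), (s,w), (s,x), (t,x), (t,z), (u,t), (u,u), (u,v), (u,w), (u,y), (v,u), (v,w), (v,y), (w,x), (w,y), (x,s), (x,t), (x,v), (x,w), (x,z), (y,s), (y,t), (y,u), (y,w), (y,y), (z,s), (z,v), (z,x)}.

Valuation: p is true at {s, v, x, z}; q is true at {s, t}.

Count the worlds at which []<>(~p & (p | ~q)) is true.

s: successors {t, u, v, w, x}; <>(~p & (p | ~q)) there: t:F, u:T, v:T, w:T, x:T. ✗
t: successors {x, z}; <>(~p & (p | ~q)) there: x:T, z:F. ✗
u: successors {t, u, v, w, y}; <>(~p & (p | ~q)) there: t:F, u:T, v:T, w:T, y:T. ✗
v: successors {u, w, y}; <>(~p & (p | ~q)) there: u:T, w:T, y:T. ✓
w: successors {x, y}; <>(~p & (p | ~q)) there: x:T, y:T. ✓
x: successors {s, t, v, w, z}; <>(~p & (p | ~q)) there: s:T, t:F, v:T, w:T, z:F. ✗
y: successors {s, t, u, w, y}; <>(~p & (p | ~q)) there: s:T, t:F, u:T, w:T, y:T. ✗
z: successors {s, v, x}; <>(~p & (p | ~q)) there: s:T, v:T, x:T. ✓
Satisfying worlds: {v, w, z}.

3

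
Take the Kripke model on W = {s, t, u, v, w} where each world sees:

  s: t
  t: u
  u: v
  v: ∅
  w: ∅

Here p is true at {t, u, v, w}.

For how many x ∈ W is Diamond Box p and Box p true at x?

3

s: Diamond Box p is T, Box p is T. ✓
t: Diamond Box p is T, Box p is T. ✓
u: Diamond Box p is T, Box p is T. ✓
v: Diamond Box p is F, Box p is T. ✗
w: Diamond Box p is F, Box p is T. ✗
Satisfying worlds: {s, t, u}.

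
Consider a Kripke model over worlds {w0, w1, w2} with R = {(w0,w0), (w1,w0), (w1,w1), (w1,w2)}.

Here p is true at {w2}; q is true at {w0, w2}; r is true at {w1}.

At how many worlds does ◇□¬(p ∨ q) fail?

w0: successors {w0}; □¬(p ∨ q) there: w0:F. ✗
w1: successors {w0, w1, w2}; □¬(p ∨ q) there: w0:F, w1:F, w2:T. ✓
w2: no successors, so ◇□¬(p ∨ q) fails. ✗
Satisfying worlds: {w1}.
So ◇□¬(p ∨ q) fails at the other 2 worlds.

2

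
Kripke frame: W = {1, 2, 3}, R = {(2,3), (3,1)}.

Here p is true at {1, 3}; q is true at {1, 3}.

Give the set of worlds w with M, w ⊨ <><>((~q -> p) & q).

{2}

1: no successors, so <><>((~q -> p) & q) fails. ✗
2: successors {3}; <>((~q -> p) & q) there: 3:T. ✓
3: successors {1}; <>((~q -> p) & q) there: 1:F. ✗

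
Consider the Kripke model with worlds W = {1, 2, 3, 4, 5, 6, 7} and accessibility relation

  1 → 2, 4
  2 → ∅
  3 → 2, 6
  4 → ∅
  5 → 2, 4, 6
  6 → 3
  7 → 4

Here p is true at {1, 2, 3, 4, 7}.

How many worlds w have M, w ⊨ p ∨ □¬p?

1: p is T, □¬p is F. ✓
2: p is T, □¬p is T. ✓
3: p is T, □¬p is F. ✓
4: p is T, □¬p is T. ✓
5: p is F, □¬p is F. ✗
6: p is F, □¬p is F. ✗
7: p is T, □¬p is F. ✓
Satisfying worlds: {1, 2, 3, 4, 7}.

5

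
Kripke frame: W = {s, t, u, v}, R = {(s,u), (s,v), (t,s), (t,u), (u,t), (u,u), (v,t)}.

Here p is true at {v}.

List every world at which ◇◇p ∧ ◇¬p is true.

s: ◇◇p is F, ◇¬p is T. ✗
t: ◇◇p is T, ◇¬p is T. ✓
u: ◇◇p is F, ◇¬p is T. ✗
v: ◇◇p is F, ◇¬p is T. ✗

{t}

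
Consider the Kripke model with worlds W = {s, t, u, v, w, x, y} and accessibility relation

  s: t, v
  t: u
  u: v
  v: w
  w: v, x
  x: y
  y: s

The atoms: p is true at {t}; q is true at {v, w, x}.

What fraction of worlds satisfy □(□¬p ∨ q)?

6/7

s: successors {t, v}; □¬p ∨ q there: t:T, v:T. ✓
t: successors {u}; □¬p ∨ q there: u:T. ✓
u: successors {v}; □¬p ∨ q there: v:T. ✓
v: successors {w}; □¬p ∨ q there: w:T. ✓
w: successors {v, x}; □¬p ∨ q there: v:T, x:T. ✓
x: successors {y}; □¬p ∨ q there: y:T. ✓
y: successors {s}; □¬p ∨ q there: s:F. ✗
That's 6 of 7 worlds, so 6/7.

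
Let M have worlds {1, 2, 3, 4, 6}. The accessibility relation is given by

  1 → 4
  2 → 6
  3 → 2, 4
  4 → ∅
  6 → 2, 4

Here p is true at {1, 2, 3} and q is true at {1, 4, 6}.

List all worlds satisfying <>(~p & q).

1: successors {4}; ~p & q there: 4:T. ✓
2: successors {6}; ~p & q there: 6:T. ✓
3: successors {2, 4}; ~p & q there: 2:F, 4:T. ✓
4: no successors, so <>(~p & q) fails. ✗
6: successors {2, 4}; ~p & q there: 2:F, 4:T. ✓

{1, 2, 3, 6}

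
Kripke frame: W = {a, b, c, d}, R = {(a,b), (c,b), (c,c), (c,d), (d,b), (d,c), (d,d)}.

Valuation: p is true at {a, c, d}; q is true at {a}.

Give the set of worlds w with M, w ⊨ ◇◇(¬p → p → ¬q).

a: successors {b}; ◇(¬p → p → ¬q) there: b:F. ✗
b: no successors, so ◇◇(¬p → p → ¬q) fails. ✗
c: successors {b, c, d}; ◇(¬p → p → ¬q) there: b:F, c:T, d:T. ✓
d: successors {b, c, d}; ◇(¬p → p → ¬q) there: b:F, c:T, d:T. ✓

{c, d}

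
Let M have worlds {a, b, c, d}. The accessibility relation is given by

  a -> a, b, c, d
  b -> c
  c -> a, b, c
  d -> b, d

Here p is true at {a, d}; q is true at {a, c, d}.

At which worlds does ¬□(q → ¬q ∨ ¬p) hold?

{a, c, d}

a: □(q → ¬q ∨ ¬p) is F. ✓
b: □(q → ¬q ∨ ¬p) is T. ✗
c: □(q → ¬q ∨ ¬p) is F. ✓
d: □(q → ¬q ∨ ¬p) is F. ✓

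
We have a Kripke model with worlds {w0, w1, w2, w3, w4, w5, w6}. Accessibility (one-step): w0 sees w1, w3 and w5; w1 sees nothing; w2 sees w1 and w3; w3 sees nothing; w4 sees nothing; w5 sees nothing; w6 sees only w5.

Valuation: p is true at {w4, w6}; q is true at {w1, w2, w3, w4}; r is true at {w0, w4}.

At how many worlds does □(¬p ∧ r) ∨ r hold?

w0: □(¬p ∧ r) is F, r is T. ✓
w1: □(¬p ∧ r) is T, r is F. ✓
w2: □(¬p ∧ r) is F, r is F. ✗
w3: □(¬p ∧ r) is T, r is F. ✓
w4: □(¬p ∧ r) is T, r is T. ✓
w5: □(¬p ∧ r) is T, r is F. ✓
w6: □(¬p ∧ r) is F, r is F. ✗
Satisfying worlds: {w0, w1, w3, w4, w5}.

5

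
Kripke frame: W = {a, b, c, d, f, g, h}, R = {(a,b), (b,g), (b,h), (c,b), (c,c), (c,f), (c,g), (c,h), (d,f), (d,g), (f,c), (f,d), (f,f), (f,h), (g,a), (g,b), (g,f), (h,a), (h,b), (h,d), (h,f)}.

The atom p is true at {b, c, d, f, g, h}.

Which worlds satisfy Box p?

a: successors {b}; p there: b:T. ✓
b: successors {g, h}; p there: g:T, h:T. ✓
c: successors {b, c, f, g, h}; p there: b:T, c:T, f:T, g:T, h:T. ✓
d: successors {f, g}; p there: f:T, g:T. ✓
f: successors {c, d, f, h}; p there: c:T, d:T, f:T, h:T. ✓
g: successors {a, b, f}; p there: a:F, b:T, f:T. ✗
h: successors {a, b, d, f}; p there: a:F, b:T, d:T, f:T. ✗

{a, b, c, d, f}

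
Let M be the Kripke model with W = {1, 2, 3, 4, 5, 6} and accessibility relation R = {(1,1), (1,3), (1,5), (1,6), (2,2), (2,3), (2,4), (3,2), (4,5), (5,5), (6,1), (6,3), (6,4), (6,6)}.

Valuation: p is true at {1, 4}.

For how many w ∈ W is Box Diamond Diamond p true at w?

1

1: successors {1, 3, 5, 6}; Diamond Diamond p there: 1:T, 3:T, 5:F, 6:T. ✗
2: successors {2, 3, 4}; Diamond Diamond p there: 2:T, 3:T, 4:F. ✗
3: successors {2}; Diamond Diamond p there: 2:T. ✓
4: successors {5}; Diamond Diamond p there: 5:F. ✗
5: successors {5}; Diamond Diamond p there: 5:F. ✗
6: successors {1, 3, 4, 6}; Diamond Diamond p there: 1:T, 3:T, 4:F, 6:T. ✗
Satisfying worlds: {3}.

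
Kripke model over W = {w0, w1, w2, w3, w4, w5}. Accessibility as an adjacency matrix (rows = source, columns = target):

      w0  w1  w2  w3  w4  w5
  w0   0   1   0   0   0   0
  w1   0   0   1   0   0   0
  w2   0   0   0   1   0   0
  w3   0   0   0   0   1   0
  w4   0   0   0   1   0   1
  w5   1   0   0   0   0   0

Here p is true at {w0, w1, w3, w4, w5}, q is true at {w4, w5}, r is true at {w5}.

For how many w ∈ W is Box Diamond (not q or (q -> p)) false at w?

0

w0: successors {w1}; Diamond (not q or (q -> p)) there: w1:T. ✓
w1: successors {w2}; Diamond (not q or (q -> p)) there: w2:T. ✓
w2: successors {w3}; Diamond (not q or (q -> p)) there: w3:T. ✓
w3: successors {w4}; Diamond (not q or (q -> p)) there: w4:T. ✓
w4: successors {w3, w5}; Diamond (not q or (q -> p)) there: w3:T, w5:T. ✓
w5: successors {w0}; Diamond (not q or (q -> p)) there: w0:T. ✓
Satisfying worlds: {w0, w1, w2, w3, w4, w5}.
So Box Diamond (not q or (q -> p)) fails at the other 0 worlds.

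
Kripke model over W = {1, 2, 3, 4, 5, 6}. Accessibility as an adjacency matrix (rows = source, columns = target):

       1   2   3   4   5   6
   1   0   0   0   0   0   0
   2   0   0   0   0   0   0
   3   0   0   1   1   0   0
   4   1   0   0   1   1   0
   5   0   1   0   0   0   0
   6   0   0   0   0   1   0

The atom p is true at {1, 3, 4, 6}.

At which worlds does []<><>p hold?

{1, 2, 3}

1: no successors, so []<><>p holds vacuously. ✓
2: no successors, so []<><>p holds vacuously. ✓
3: successors {3, 4}; <><>p there: 3:T, 4:T. ✓
4: successors {1, 4, 5}; <><>p there: 1:F, 4:T, 5:F. ✗
5: successors {2}; <><>p there: 2:F. ✗
6: successors {5}; <><>p there: 5:F. ✗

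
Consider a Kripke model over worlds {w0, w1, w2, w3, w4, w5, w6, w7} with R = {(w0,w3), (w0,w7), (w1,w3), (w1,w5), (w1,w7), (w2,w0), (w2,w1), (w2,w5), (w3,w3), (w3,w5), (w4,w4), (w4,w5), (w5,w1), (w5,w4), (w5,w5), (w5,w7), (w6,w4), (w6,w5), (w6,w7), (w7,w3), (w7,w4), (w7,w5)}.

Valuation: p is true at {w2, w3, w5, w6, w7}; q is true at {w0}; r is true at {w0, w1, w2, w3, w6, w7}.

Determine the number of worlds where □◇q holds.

w0: successors {w3, w7}; ◇q there: w3:F, w7:F. ✗
w1: successors {w3, w5, w7}; ◇q there: w3:F, w5:F, w7:F. ✗
w2: successors {w0, w1, w5}; ◇q there: w0:F, w1:F, w5:F. ✗
w3: successors {w3, w5}; ◇q there: w3:F, w5:F. ✗
w4: successors {w4, w5}; ◇q there: w4:F, w5:F. ✗
w5: successors {w1, w4, w5, w7}; ◇q there: w1:F, w4:F, w5:F, w7:F. ✗
w6: successors {w4, w5, w7}; ◇q there: w4:F, w5:F, w7:F. ✗
w7: successors {w3, w4, w5}; ◇q there: w3:F, w4:F, w5:F. ✗
Satisfying worlds: ∅.

0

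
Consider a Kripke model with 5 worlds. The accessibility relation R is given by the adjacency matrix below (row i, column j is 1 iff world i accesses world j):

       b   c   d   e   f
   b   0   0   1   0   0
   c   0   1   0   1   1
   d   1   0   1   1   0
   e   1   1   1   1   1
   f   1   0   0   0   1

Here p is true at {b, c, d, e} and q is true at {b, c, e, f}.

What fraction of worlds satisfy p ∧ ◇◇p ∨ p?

4/5

b: p ∧ ◇◇p is T, p is T. ✓
c: p ∧ ◇◇p is T, p is T. ✓
d: p ∧ ◇◇p is T, p is T. ✓
e: p ∧ ◇◇p is T, p is T. ✓
f: p ∧ ◇◇p is F, p is F. ✗
That's 4 of 5 worlds, so 4/5.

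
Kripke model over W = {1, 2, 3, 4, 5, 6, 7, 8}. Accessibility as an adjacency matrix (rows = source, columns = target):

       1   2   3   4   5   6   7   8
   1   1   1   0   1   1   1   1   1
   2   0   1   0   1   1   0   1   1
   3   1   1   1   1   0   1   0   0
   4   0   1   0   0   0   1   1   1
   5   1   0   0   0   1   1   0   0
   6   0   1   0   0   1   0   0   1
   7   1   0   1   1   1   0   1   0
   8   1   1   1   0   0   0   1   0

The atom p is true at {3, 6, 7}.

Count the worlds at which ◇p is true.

7

1: successors {1, 2, 4, 5, 6, 7, 8}; p there: 1:F, 2:F, 4:F, 5:F, 6:T, 7:T, 8:F. ✓
2: successors {2, 4, 5, 7, 8}; p there: 2:F, 4:F, 5:F, 7:T, 8:F. ✓
3: successors {1, 2, 3, 4, 6}; p there: 1:F, 2:F, 3:T, 4:F, 6:T. ✓
4: successors {2, 6, 7, 8}; p there: 2:F, 6:T, 7:T, 8:F. ✓
5: successors {1, 5, 6}; p there: 1:F, 5:F, 6:T. ✓
6: successors {2, 5, 8}; p there: 2:F, 5:F, 8:F. ✗
7: successors {1, 3, 4, 5, 7}; p there: 1:F, 3:T, 4:F, 5:F, 7:T. ✓
8: successors {1, 2, 3, 7}; p there: 1:F, 2:F, 3:T, 7:T. ✓
Satisfying worlds: {1, 2, 3, 4, 5, 7, 8}.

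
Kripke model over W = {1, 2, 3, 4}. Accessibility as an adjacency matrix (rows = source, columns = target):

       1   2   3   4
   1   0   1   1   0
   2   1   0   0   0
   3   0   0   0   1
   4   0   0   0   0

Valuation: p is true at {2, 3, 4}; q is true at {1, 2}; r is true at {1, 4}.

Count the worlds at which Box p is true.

1: successors {2, 3}; p there: 2:T, 3:T. ✓
2: successors {1}; p there: 1:F. ✗
3: successors {4}; p there: 4:T. ✓
4: no successors, so Box p holds vacuously. ✓
Satisfying worlds: {1, 3, 4}.

3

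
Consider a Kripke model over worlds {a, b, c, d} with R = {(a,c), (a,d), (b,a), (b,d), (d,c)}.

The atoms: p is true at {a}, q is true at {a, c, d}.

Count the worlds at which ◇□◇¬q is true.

a: successors {c, d}; □◇¬q there: c:T, d:F. ✓
b: successors {a, d}; □◇¬q there: a:F, d:F. ✗
c: no successors, so ◇□◇¬q fails. ✗
d: successors {c}; □◇¬q there: c:T. ✓
Satisfying worlds: {a, d}.

2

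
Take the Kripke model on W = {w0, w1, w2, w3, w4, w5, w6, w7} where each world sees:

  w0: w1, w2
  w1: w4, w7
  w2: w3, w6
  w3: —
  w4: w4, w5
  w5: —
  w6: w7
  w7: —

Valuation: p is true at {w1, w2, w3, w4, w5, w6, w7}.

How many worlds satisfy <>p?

5

w0: successors {w1, w2}; p there: w1:T, w2:T. ✓
w1: successors {w4, w7}; p there: w4:T, w7:T. ✓
w2: successors {w3, w6}; p there: w3:T, w6:T. ✓
w3: no successors, so <>p fails. ✗
w4: successors {w4, w5}; p there: w4:T, w5:T. ✓
w5: no successors, so <>p fails. ✗
w6: successors {w7}; p there: w7:T. ✓
w7: no successors, so <>p fails. ✗
Satisfying worlds: {w0, w1, w2, w4, w6}.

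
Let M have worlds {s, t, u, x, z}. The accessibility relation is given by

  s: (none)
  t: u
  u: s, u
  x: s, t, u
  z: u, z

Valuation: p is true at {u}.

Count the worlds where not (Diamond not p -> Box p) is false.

2

s: Diamond not p -> Box p is T. ✗
t: Diamond not p -> Box p is T. ✗
u: Diamond not p -> Box p is F. ✓
x: Diamond not p -> Box p is F. ✓
z: Diamond not p -> Box p is F. ✓
Satisfying worlds: {u, x, z}.
So not (Diamond not p -> Box p) fails at the other 2 worlds.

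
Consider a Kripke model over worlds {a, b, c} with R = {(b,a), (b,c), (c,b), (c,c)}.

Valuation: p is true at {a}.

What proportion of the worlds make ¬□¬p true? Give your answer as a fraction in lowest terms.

a: □¬p is T. ✗
b: □¬p is F. ✓
c: □¬p is T. ✗
That's 1 of 3 worlds, so 1/3.

1/3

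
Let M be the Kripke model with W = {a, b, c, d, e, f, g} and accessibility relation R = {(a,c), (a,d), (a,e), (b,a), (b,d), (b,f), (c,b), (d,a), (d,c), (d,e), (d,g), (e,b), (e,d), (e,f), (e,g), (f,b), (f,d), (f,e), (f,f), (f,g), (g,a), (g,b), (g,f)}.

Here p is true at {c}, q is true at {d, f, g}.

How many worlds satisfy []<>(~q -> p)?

a: successors {c, d, e}; <>(~q -> p) there: c:F, d:T, e:T. ✗
b: successors {a, d, f}; <>(~q -> p) there: a:T, d:T, f:T. ✓
c: successors {b}; <>(~q -> p) there: b:T. ✓
d: successors {a, c, e, g}; <>(~q -> p) there: a:T, c:F, e:T, g:T. ✗
e: successors {b, d, f, g}; <>(~q -> p) there: b:T, d:T, f:T, g:T. ✓
f: successors {b, d, e, f, g}; <>(~q -> p) there: b:T, d:T, e:T, f:T, g:T. ✓
g: successors {a, b, f}; <>(~q -> p) there: a:T, b:T, f:T. ✓
Satisfying worlds: {b, c, e, f, g}.

5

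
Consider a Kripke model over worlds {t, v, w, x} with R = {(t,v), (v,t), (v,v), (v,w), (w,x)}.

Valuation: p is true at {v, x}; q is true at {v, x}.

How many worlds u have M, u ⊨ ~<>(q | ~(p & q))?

t: <>(q | ~(p & q)) is T. ✗
v: <>(q | ~(p & q)) is T. ✗
w: <>(q | ~(p & q)) is T. ✗
x: <>(q | ~(p & q)) is F. ✓
Satisfying worlds: {x}.

1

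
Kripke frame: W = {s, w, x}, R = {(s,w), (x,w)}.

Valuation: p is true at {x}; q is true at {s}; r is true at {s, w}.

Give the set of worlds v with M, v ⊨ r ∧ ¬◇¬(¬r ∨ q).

s: r is T, ¬◇¬(¬r ∨ q) is F. ✗
w: r is T, ¬◇¬(¬r ∨ q) is T. ✓
x: r is F, ¬◇¬(¬r ∨ q) is F. ✗

{w}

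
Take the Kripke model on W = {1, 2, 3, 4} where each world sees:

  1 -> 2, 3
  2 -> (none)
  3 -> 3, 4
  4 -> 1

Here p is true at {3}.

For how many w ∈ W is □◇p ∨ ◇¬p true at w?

1: □◇p is F, ◇¬p is T. ✓
2: □◇p is T, ◇¬p is F. ✓
3: □◇p is F, ◇¬p is T. ✓
4: □◇p is T, ◇¬p is T. ✓
Satisfying worlds: {1, 2, 3, 4}.

4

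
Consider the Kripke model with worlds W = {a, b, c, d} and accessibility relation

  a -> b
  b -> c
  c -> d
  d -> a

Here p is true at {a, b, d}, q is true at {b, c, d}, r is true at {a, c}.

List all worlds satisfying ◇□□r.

a: successors {b}; □□r there: b:F. ✗
b: successors {c}; □□r there: c:T. ✓
c: successors {d}; □□r there: d:F. ✗
d: successors {a}; □□r there: a:T. ✓

{b, d}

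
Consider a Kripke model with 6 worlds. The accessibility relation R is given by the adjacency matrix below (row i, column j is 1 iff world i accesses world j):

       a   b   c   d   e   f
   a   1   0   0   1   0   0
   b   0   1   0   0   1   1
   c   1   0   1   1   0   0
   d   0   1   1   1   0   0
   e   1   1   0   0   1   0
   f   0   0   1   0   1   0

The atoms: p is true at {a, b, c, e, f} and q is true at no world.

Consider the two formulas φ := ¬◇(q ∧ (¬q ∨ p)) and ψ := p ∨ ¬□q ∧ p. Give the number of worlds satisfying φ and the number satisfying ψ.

For ¬◇(q ∧ (¬q ∨ p)):
a: ◇(q ∧ (¬q ∨ p)) is F. ✓
b: ◇(q ∧ (¬q ∨ p)) is F. ✓
c: ◇(q ∧ (¬q ∨ p)) is F. ✓
d: ◇(q ∧ (¬q ∨ p)) is F. ✓
e: ◇(q ∧ (¬q ∨ p)) is F. ✓
f: ◇(q ∧ (¬q ∨ p)) is F. ✓
— 6 worlds.
For p ∨ ¬□q ∧ p:
a: p is T, ¬□q ∧ p is T. ✓
b: p is T, ¬□q ∧ p is T. ✓
c: p is T, ¬□q ∧ p is T. ✓
d: p is F, ¬□q ∧ p is F. ✗
e: p is T, ¬□q ∧ p is T. ✓
f: p is T, ¬□q ∧ p is T. ✓
— 5 worlds.

6 and 5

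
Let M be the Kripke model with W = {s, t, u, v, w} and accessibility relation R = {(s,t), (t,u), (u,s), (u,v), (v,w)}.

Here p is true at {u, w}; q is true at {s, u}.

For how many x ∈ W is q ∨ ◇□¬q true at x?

s: q is T, ◇□¬q is F. ✓
t: q is F, ◇□¬q is F. ✗
u: q is T, ◇□¬q is T. ✓
v: q is F, ◇□¬q is T. ✓
w: q is F, ◇□¬q is F. ✗
Satisfying worlds: {s, u, v}.

3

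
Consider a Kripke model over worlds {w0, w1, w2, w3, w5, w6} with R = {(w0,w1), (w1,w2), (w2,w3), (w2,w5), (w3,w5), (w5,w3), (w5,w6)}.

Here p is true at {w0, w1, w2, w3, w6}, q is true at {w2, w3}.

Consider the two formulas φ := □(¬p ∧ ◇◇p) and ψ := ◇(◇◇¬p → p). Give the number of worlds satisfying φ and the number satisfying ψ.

For □(¬p ∧ ◇◇p):
w0: successors {w1}; ¬p ∧ ◇◇p there: w1:F. ✗
w1: successors {w2}; ¬p ∧ ◇◇p there: w2:F. ✗
w2: successors {w3, w5}; ¬p ∧ ◇◇p there: w3:F, w5:F. ✗
w3: successors {w5}; ¬p ∧ ◇◇p there: w5:F. ✗
w5: successors {w3, w6}; ¬p ∧ ◇◇p there: w3:F, w6:F. ✗
w6: no successors, so □(¬p ∧ ◇◇p) holds vacuously. ✓
— 1 world.
For ◇(◇◇¬p → p):
w0: successors {w1}; ◇◇¬p → p there: w1:T. ✓
w1: successors {w2}; ◇◇¬p → p there: w2:T. ✓
w2: successors {w3, w5}; ◇◇¬p → p there: w3:T, w5:F. ✓
w3: successors {w5}; ◇◇¬p → p there: w5:F. ✗
w5: successors {w3, w6}; ◇◇¬p → p there: w3:T, w6:T. ✓
w6: no successors, so ◇(◇◇¬p → p) fails. ✗
— 4 worlds.

1 and 4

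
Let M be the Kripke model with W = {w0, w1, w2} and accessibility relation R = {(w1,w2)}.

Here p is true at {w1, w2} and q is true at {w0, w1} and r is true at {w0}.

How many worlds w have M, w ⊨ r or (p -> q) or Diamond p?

2

w0: r is T, (p -> q) or Diamond p is T. ✓
w1: r is F, (p -> q) or Diamond p is T. ✓
w2: r is F, (p -> q) or Diamond p is F. ✗
Satisfying worlds: {w0, w1}.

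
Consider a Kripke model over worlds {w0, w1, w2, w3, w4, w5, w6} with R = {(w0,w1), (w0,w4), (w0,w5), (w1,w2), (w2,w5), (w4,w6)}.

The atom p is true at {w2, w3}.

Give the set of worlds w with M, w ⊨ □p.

w0: successors {w1, w4, w5}; p there: w1:F, w4:F, w5:F. ✗
w1: successors {w2}; p there: w2:T. ✓
w2: successors {w5}; p there: w5:F. ✗
w3: no successors, so □p holds vacuously. ✓
w4: successors {w6}; p there: w6:F. ✗
w5: no successors, so □p holds vacuously. ✓
w6: no successors, so □p holds vacuously. ✓

{w1, w3, w5, w6}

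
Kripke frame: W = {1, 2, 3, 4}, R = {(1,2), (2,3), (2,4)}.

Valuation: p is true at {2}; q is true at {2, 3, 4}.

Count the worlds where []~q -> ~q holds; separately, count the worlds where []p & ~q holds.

2 and 1

For []~q -> ~q:
1: []~q is F, ~q is T. ✓
2: []~q is F, ~q is F. ✓
3: []~q is T, ~q is F. ✗
4: []~q is T, ~q is F. ✗
— 2 worlds.
For []p & ~q:
1: []p is T, ~q is T. ✓
2: []p is F, ~q is F. ✗
3: []p is T, ~q is F. ✗
4: []p is T, ~q is F. ✗
— 1 world.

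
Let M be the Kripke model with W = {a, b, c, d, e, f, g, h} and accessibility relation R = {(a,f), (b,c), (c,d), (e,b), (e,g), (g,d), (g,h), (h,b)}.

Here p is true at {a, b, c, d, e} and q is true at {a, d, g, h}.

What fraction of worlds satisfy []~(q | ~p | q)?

1/2

a: successors {f}; ~(q | ~p | q) there: f:F. ✗
b: successors {c}; ~(q | ~p | q) there: c:T. ✓
c: successors {d}; ~(q | ~p | q) there: d:F. ✗
d: no successors, so []~(q | ~p | q) holds vacuously. ✓
e: successors {b, g}; ~(q | ~p | q) there: b:T, g:F. ✗
f: no successors, so []~(q | ~p | q) holds vacuously. ✓
g: successors {d, h}; ~(q | ~p | q) there: d:F, h:F. ✗
h: successors {b}; ~(q | ~p | q) there: b:T. ✓
That's 4 of 8 worlds, so 4/8 = 1/2.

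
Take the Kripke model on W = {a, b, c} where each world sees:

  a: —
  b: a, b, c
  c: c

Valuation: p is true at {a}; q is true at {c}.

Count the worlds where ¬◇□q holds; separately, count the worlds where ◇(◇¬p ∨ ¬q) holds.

For ¬◇□q:
a: ◇□q is F. ✓
b: ◇□q is T. ✗
c: ◇□q is T. ✗
— 1 world.
For ◇(◇¬p ∨ ¬q):
a: no successors, so ◇(◇¬p ∨ ¬q) fails. ✗
b: successors {a, b, c}; ◇¬p ∨ ¬q there: a:T, b:T, c:T. ✓
c: successors {c}; ◇¬p ∨ ¬q there: c:T. ✓
— 2 worlds.

1 and 2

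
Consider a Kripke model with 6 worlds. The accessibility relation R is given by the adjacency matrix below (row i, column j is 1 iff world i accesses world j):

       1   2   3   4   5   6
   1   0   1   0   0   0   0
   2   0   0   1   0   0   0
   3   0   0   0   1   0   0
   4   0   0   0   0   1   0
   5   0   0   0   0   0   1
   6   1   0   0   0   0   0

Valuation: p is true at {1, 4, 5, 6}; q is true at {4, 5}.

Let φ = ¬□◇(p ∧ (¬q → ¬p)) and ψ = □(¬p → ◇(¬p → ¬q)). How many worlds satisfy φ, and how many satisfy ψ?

4 and 6

For ¬□◇(p ∧ (¬q → ¬p)):
1: □◇(p ∧ (¬q → ¬p)) is F. ✓
2: □◇(p ∧ (¬q → ¬p)) is T. ✗
3: □◇(p ∧ (¬q → ¬p)) is T. ✗
4: □◇(p ∧ (¬q → ¬p)) is F. ✓
5: □◇(p ∧ (¬q → ¬p)) is F. ✓
6: □◇(p ∧ (¬q → ¬p)) is F. ✓
— 4 worlds.
For □(¬p → ◇(¬p → ¬q)):
1: successors {2}; ¬p → ◇(¬p → ¬q) there: 2:T. ✓
2: successors {3}; ¬p → ◇(¬p → ¬q) there: 3:T. ✓
3: successors {4}; ¬p → ◇(¬p → ¬q) there: 4:T. ✓
4: successors {5}; ¬p → ◇(¬p → ¬q) there: 5:T. ✓
5: successors {6}; ¬p → ◇(¬p → ¬q) there: 6:T. ✓
6: successors {1}; ¬p → ◇(¬p → ¬q) there: 1:T. ✓
— 6 worlds.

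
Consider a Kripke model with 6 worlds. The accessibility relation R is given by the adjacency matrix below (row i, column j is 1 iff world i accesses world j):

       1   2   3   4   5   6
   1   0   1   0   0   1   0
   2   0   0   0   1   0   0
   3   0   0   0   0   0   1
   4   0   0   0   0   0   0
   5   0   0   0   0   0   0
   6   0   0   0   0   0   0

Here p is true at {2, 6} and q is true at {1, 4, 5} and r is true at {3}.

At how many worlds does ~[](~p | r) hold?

1: [](~p | r) is F. ✓
2: [](~p | r) is T. ✗
3: [](~p | r) is F. ✓
4: [](~p | r) is T. ✗
5: [](~p | r) is T. ✗
6: [](~p | r) is T. ✗
Satisfying worlds: {1, 3}.

2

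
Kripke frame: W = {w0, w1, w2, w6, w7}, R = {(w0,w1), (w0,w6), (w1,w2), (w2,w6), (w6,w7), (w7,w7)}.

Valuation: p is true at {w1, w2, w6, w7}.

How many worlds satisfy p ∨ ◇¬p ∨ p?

w0: p ∨ ◇¬p is F, p is F. ✗
w1: p ∨ ◇¬p is T, p is T. ✓
w2: p ∨ ◇¬p is T, p is T. ✓
w6: p ∨ ◇¬p is T, p is T. ✓
w7: p ∨ ◇¬p is T, p is T. ✓
Satisfying worlds: {w1, w2, w6, w7}.

4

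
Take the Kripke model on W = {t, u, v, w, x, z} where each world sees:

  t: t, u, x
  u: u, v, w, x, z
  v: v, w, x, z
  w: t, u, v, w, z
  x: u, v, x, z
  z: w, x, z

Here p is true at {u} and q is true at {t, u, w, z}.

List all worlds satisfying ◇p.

t: successors {t, u, x}; p there: t:F, u:T, x:F. ✓
u: successors {u, v, w, x, z}; p there: u:T, v:F, w:F, x:F, z:F. ✓
v: successors {v, w, x, z}; p there: v:F, w:F, x:F, z:F. ✗
w: successors {t, u, v, w, z}; p there: t:F, u:T, v:F, w:F, z:F. ✓
x: successors {u, v, x, z}; p there: u:T, v:F, x:F, z:F. ✓
z: successors {w, x, z}; p there: w:F, x:F, z:F. ✗

{t, u, w, x}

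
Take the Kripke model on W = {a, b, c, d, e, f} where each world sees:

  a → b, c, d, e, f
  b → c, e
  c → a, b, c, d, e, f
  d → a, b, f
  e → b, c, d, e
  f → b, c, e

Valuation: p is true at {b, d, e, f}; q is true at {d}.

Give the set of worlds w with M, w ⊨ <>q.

{a, c, e}

a: successors {b, c, d, e, f}; q there: b:F, c:F, d:T, e:F, f:F. ✓
b: successors {c, e}; q there: c:F, e:F. ✗
c: successors {a, b, c, d, e, f}; q there: a:F, b:F, c:F, d:T, e:F, f:F. ✓
d: successors {a, b, f}; q there: a:F, b:F, f:F. ✗
e: successors {b, c, d, e}; q there: b:F, c:F, d:T, e:F. ✓
f: successors {b, c, e}; q there: b:F, c:F, e:F. ✗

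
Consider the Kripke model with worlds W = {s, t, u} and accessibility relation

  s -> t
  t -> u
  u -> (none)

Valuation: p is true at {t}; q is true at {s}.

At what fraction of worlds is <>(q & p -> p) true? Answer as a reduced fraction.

s: successors {t}; q & p -> p there: t:T. ✓
t: successors {u}; q & p -> p there: u:T. ✓
u: no successors, so <>(q & p -> p) fails. ✗
That's 2 of 3 worlds, so 2/3.

2/3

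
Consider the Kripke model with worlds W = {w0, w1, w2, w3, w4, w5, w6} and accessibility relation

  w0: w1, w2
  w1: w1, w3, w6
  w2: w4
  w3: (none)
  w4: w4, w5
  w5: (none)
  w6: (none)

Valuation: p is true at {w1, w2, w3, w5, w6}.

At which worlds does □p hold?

{w0, w1, w3, w5, w6}

w0: successors {w1, w2}; p there: w1:T, w2:T. ✓
w1: successors {w1, w3, w6}; p there: w1:T, w3:T, w6:T. ✓
w2: successors {w4}; p there: w4:F. ✗
w3: no successors, so □p holds vacuously. ✓
w4: successors {w4, w5}; p there: w4:F, w5:T. ✗
w5: no successors, so □p holds vacuously. ✓
w6: no successors, so □p holds vacuously. ✓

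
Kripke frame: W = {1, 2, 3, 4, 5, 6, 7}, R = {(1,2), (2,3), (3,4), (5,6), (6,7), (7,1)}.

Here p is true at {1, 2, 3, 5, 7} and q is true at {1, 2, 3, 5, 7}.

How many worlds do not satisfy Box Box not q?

1: successors {2}; Box not q there: 2:F. ✗
2: successors {3}; Box not q there: 3:T. ✓
3: successors {4}; Box not q there: 4:T. ✓
4: no successors, so Box Box not q holds vacuously. ✓
5: successors {6}; Box not q there: 6:F. ✗
6: successors {7}; Box not q there: 7:F. ✗
7: successors {1}; Box not q there: 1:F. ✗
Satisfying worlds: {2, 3, 4}.
So Box Box not q fails at the other 4 worlds.

4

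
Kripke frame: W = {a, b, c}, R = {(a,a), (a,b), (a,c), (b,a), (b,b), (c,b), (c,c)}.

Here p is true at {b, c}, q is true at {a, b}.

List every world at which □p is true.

{c}

a: successors {a, b, c}; p there: a:F, b:T, c:T. ✗
b: successors {a, b}; p there: a:F, b:T. ✗
c: successors {b, c}; p there: b:T, c:T. ✓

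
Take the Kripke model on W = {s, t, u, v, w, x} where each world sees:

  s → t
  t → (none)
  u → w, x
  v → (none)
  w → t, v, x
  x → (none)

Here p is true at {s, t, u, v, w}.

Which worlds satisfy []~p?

s: successors {t}; ~p there: t:F. ✗
t: no successors, so []~p holds vacuously. ✓
u: successors {w, x}; ~p there: w:F, x:T. ✗
v: no successors, so []~p holds vacuously. ✓
w: successors {t, v, x}; ~p there: t:F, v:F, x:T. ✗
x: no successors, so []~p holds vacuously. ✓

{t, v, x}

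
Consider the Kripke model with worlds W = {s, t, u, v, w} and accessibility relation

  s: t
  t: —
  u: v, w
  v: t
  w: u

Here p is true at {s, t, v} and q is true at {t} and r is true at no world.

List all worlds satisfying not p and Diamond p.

s: not p is F, Diamond p is T. ✗
t: not p is F, Diamond p is F. ✗
u: not p is T, Diamond p is T. ✓
v: not p is F, Diamond p is T. ✗
w: not p is T, Diamond p is F. ✗

{u}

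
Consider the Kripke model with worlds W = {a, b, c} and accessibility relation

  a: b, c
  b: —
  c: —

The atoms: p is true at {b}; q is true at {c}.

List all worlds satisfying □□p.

{a, b, c}

a: successors {b, c}; □p there: b:T, c:T. ✓
b: no successors, so □□p holds vacuously. ✓
c: no successors, so □□p holds vacuously. ✓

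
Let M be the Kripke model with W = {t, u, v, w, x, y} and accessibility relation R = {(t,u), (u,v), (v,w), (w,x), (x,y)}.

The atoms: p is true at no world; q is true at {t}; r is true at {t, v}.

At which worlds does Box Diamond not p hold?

{t, u, v, w, y}

t: successors {u}; Diamond not p there: u:T. ✓
u: successors {v}; Diamond not p there: v:T. ✓
v: successors {w}; Diamond not p there: w:T. ✓
w: successors {x}; Diamond not p there: x:T. ✓
x: successors {y}; Diamond not p there: y:F. ✗
y: no successors, so Box Diamond not p holds vacuously. ✓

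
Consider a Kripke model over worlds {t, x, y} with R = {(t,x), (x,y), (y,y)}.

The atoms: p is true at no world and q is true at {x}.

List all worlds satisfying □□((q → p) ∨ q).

{t, x, y}

t: successors {x}; □((q → p) ∨ q) there: x:T. ✓
x: successors {y}; □((q → p) ∨ q) there: y:T. ✓
y: successors {y}; □((q → p) ∨ q) there: y:T. ✓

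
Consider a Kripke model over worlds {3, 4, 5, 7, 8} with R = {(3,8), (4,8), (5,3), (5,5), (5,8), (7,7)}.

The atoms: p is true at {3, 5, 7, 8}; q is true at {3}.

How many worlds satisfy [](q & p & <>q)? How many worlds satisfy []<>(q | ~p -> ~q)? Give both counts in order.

1 and 2

For [](q & p & <>q):
3: successors {8}; q & p & <>q there: 8:F. ✗
4: successors {8}; q & p & <>q there: 8:F. ✗
5: successors {3, 5, 8}; q & p & <>q there: 3:F, 5:F, 8:F. ✗
7: successors {7}; q & p & <>q there: 7:F. ✗
8: no successors, so [](q & p & <>q) holds vacuously. ✓
— 1 world.
For []<>(q | ~p -> ~q):
3: successors {8}; <>(q | ~p -> ~q) there: 8:F. ✗
4: successors {8}; <>(q | ~p -> ~q) there: 8:F. ✗
5: successors {3, 5, 8}; <>(q | ~p -> ~q) there: 3:T, 5:T, 8:F. ✗
7: successors {7}; <>(q | ~p -> ~q) there: 7:T. ✓
8: no successors, so []<>(q | ~p -> ~q) holds vacuously. ✓
— 2 worlds.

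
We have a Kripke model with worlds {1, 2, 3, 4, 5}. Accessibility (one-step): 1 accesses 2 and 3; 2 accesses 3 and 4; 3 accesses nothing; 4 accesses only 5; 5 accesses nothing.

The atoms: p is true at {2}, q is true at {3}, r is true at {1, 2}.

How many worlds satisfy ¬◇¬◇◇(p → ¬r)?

1: ◇¬◇◇(p → ¬r) is T. ✗
2: ◇¬◇◇(p → ¬r) is T. ✗
3: ◇¬◇◇(p → ¬r) is F. ✓
4: ◇¬◇◇(p → ¬r) is T. ✗
5: ◇¬◇◇(p → ¬r) is F. ✓
Satisfying worlds: {3, 5}.

2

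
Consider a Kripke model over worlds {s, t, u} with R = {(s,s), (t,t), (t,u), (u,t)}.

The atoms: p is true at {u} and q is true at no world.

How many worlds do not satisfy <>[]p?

s: successors {s}; []p there: s:F. ✗
t: successors {t, u}; []p there: t:F, u:F. ✗
u: successors {t}; []p there: t:F. ✗
Satisfying worlds: ∅.
So <>[]p fails at the other 3 worlds.

3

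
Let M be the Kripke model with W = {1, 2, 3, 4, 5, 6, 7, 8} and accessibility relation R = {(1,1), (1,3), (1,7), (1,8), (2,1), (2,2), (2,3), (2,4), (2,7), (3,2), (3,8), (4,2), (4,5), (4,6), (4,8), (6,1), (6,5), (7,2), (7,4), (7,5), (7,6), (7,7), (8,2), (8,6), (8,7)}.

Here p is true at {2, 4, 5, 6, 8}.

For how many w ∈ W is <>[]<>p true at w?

7

1: successors {1, 3, 7, 8}; []<>p there: 1:T, 3:T, 7:F, 8:T. ✓
2: successors {1, 2, 3, 4, 7}; []<>p there: 1:T, 2:T, 3:T, 4:F, 7:F. ✓
3: successors {2, 8}; []<>p there: 2:T, 8:T. ✓
4: successors {2, 5, 6, 8}; []<>p there: 2:T, 5:T, 6:F, 8:T. ✓
5: no successors, so <>[]<>p fails. ✗
6: successors {1, 5}; []<>p there: 1:T, 5:T. ✓
7: successors {2, 4, 5, 6, 7}; []<>p there: 2:T, 4:F, 5:T, 6:F, 7:F. ✓
8: successors {2, 6, 7}; []<>p there: 2:T, 6:F, 7:F. ✓
Satisfying worlds: {1, 2, 3, 4, 6, 7, 8}.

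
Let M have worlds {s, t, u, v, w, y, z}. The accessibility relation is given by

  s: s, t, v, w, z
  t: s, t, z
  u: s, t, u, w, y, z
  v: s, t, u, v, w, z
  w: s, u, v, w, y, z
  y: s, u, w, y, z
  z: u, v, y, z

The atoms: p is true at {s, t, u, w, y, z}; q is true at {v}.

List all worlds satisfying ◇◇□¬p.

s: successors {s, t, v, w, z}; ◇□¬p there: s:F, t:F, v:F, w:F, z:F. ✗
t: successors {s, t, z}; ◇□¬p there: s:F, t:F, z:F. ✗
u: successors {s, t, u, w, y, z}; ◇□¬p there: s:F, t:F, u:F, w:F, y:F, z:F. ✗
v: successors {s, t, u, v, w, z}; ◇□¬p there: s:F, t:F, u:F, v:F, w:F, z:F. ✗
w: successors {s, u, v, w, y, z}; ◇□¬p there: s:F, u:F, v:F, w:F, y:F, z:F. ✗
y: successors {s, u, w, y, z}; ◇□¬p there: s:F, u:F, w:F, y:F, z:F. ✗
z: successors {u, v, y, z}; ◇□¬p there: u:F, v:F, y:F, z:F. ✗

∅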